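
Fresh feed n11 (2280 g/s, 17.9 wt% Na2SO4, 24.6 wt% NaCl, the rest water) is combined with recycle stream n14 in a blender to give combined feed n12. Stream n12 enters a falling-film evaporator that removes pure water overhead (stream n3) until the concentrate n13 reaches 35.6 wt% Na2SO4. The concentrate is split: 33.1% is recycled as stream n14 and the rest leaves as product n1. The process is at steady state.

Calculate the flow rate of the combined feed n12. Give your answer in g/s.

Overall Na2SO4 balance (none leaves overhead): Na2SO4 in fresh feed = Na2SO4 in product, i.e. 2280×0.179 = (1−0.331)·n13·0.356.
n13 = 408.12/(0.356×0.669) = 1713.6 g/s.
Recycle n14 = 0.331×1713.6 = 567.2 g/s.
Combined feed n12 = 2280 + 567.2 = 2847.2 g/s.

2847 g/s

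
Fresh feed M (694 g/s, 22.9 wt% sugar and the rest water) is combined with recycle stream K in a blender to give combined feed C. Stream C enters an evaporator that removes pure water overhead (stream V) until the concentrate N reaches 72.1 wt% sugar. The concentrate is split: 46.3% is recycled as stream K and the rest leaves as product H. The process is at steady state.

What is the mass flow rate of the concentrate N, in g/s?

Overall sugar balance (none leaves overhead): sugar in fresh feed = sugar in product, i.e. 694×0.229 = (1−0.463)·N·0.721.
N = 158.93/(0.721×0.537) = 410.47 g/s.

410.5 g/s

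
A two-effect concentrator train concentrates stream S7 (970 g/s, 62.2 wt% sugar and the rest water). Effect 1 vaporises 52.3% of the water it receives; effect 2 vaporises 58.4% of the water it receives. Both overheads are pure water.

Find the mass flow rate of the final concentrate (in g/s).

676.1 g/s

water in feed = 970×0.378 = 366.66 g/s.
After stage 1: water left = (1−0.523)×366.66 = 174.9; stream total = 778.24 g/s.
After stage 2: water left = (1−0.584)×174.9 = 72.757; final concentrate = 676.1 g/s.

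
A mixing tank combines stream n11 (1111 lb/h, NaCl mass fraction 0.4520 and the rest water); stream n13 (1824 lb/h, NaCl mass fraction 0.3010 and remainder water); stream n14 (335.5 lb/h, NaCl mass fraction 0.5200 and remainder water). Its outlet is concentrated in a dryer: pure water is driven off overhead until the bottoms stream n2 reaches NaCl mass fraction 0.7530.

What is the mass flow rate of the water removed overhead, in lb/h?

1643 lb/h

NaCl entering = 1111×0.452 + 1824×0.301 + 335.5×0.520 = 1225.7 lb/h.
All NaCl reports to n2, so n2 = 1225.7/0.753 = 1627.7 lb/h.
Total feed = 3270.5 lb/h; overhead = 3270.5 − 1627.7 = 1642.8 lb/h.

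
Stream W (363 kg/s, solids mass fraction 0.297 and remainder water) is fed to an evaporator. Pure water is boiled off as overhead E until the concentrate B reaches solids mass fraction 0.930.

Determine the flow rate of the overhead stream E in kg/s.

solids is conserved: 363×0.297 = 107.81 kg/s all reports to the concentrate.
Concentrate = 107.81/(target fraction) = 115.93 kg/s.
Overhead = 363 − 115.93 = 247.07 kg/s.

247.1 kg/s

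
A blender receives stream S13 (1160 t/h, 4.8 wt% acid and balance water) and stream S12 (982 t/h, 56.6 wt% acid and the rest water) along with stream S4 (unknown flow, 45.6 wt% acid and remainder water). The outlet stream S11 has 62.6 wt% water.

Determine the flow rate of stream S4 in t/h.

2312 t/h

Let S4 be the unknown flow. Total out = 2142 + S4.
water balance: 1530.5 + 0.544·S4 = 0.626·(2142 + S4)
(0.544 − 0.626)·S4 = 0.626×2142 − 1530.5 = -189.62
S4 = -189.62 / -0.082 = 2312.4 t/h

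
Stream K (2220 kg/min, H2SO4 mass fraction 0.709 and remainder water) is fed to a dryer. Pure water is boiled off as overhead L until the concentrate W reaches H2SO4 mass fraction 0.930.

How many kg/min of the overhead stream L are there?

H2SO4 is conserved: 2220×0.709 = 1574 kg/min all reports to the concentrate.
Concentrate = 1574/(target fraction) = 1692.5 kg/min.
Overhead = 2220 − 1692.5 = 527.55 kg/min.

527.5 kg/min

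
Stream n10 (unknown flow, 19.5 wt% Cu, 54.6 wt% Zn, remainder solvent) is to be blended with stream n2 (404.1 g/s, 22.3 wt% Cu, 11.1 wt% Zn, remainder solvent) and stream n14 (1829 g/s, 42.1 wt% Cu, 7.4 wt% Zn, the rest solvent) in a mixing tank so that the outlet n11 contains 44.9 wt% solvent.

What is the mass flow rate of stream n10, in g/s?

Let n10 be the unknown flow. Total out = 2233.1 + n10.
solvent balance: 1192.8 + 0.259·n10 = 0.449·(2233.1 + n10)
(0.259 − 0.449)·n10 = 0.449×2233.1 − 1192.8 = -190.11
n10 = -190.11 / -0.190 = 1000.6 g/s

1001 g/s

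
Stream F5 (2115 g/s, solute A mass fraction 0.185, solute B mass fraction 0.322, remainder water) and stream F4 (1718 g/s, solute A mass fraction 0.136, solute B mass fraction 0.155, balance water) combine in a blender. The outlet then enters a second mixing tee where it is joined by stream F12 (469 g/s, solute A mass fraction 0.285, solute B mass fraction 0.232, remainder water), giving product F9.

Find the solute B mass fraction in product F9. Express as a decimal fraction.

Overall, product flow = 4302 g/s.
solute B in = 2115×0.322 + 1718×0.155 + 469×0.232 = 1056.1 g/s.
solute B fraction in F9 = 0.245.

0.245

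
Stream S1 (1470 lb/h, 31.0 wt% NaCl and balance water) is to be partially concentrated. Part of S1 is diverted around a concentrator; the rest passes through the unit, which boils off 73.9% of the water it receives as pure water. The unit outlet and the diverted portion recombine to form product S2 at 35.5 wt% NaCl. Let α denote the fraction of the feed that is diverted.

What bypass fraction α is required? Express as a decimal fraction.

0.751

All 1470×0.310 = 455.7 lb/h of NaCl reaches S2, so S2 = 455.7/0.355 = 1283.7 lb/h and vapour = 186.34 lb/h.
The evaporator receives (1−α)·1470 of feed at 0.690 water and removes 0.739 of that water:
0.739×0.690×(1−α)×1470 = 186.34
(1−α) = 186.34/749.57 = 0.2486;  α = 0.7514.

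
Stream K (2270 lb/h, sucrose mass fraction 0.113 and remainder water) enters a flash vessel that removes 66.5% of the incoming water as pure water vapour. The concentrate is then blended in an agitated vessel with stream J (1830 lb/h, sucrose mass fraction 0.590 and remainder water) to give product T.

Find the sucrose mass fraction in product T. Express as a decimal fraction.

0.484

Vapour removed = 0.665×0.887×2270 = 1339 lb/h; concentrate = 931.03 lb/h.
sucrose reaching the mixer = 256.51 (from concentrate) + 1830×0.590 = 1336.2 lb/h.
Product flow = 931.03 + 1830 = 2761 lb/h; sucrose fraction = 0.484.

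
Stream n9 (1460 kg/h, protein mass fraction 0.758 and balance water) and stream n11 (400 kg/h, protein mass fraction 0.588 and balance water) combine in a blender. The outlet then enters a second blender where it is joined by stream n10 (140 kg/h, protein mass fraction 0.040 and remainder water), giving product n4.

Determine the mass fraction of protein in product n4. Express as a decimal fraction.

Overall, product flow = 2000 kg/h.
protein in = 1460×0.758 + 400×0.588 + 140×0.040 = 1347.5 kg/h.
protein fraction in n4 = 0.674.

0.674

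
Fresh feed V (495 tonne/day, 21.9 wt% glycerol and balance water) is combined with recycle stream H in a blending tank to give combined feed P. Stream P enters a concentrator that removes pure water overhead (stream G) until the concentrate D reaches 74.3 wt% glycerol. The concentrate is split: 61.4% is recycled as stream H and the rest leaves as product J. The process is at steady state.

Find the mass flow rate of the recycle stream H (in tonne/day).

Overall glycerol balance (none leaves overhead): glycerol in fresh feed = glycerol in product, i.e. 495×0.219 = (1−0.614)·D·0.743.
D = 108.41/(0.743×0.386) = 377.98 tonne/day.
Recycle H = 0.614×377.98 = 232.08 tonne/day.

232.1 tonne/day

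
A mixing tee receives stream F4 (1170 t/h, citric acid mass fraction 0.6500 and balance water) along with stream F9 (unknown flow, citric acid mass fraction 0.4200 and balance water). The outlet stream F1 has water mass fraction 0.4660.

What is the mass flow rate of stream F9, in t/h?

Let F9 be the unknown flow. Total out = 1170 + F9.
water balance: 409.5 + 0.580·F9 = 0.466·(1170 + F9)
(0.580 − 0.466)·F9 = 0.466×1170 − 409.5 = 135.72
F9 = 135.72 / 0.114 = 1190.5 t/h

1191 t/h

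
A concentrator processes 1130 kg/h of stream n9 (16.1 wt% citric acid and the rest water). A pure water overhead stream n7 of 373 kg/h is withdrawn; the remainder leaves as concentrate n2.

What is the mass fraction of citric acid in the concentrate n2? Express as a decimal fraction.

0.2403

citric acid is not removed: 1130×0.161 = 181.93 kg/h of citric acid enters n2.
Concentrate = 1130 − 373 = 757 kg/h.
Mass fraction = 181.93/757 = 0.2403.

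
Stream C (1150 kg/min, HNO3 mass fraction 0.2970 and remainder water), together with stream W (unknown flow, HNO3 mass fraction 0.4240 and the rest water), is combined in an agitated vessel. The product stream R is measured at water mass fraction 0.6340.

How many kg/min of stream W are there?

Let W be the unknown flow. Total out = 1150 + W.
water balance: 808.45 + 0.576·W = 0.634·(1150 + W)
(0.576 − 0.634)·W = 0.634×1150 − 808.45 = -79.35
W = -79.35 / -0.058 = 1368.1 kg/min

1368 kg/min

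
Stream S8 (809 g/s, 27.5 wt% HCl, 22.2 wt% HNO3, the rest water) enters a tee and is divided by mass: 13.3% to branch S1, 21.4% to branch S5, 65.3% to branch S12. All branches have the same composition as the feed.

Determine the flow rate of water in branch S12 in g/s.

265.7 g/s

Branch S12 total = 0.653×809 = 528.28 g/s.
water in S12 = 0.503×528.28 = 265.72 g/s.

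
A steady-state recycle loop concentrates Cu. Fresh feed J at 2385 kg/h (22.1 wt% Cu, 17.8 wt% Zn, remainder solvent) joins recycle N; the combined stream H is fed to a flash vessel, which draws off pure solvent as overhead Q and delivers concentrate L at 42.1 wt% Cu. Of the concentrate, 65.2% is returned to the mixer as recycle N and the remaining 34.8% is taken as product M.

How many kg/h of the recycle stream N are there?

2346 kg/h

Overall Cu balance (none leaves overhead): Cu in fresh feed = Cu in product, i.e. 2385×0.221 = (1−0.652)·L·0.421.
L = 527.09/(0.421×0.348) = 3597.7 kg/h.
Recycle N = 0.652×3597.7 = 2345.7 kg/h.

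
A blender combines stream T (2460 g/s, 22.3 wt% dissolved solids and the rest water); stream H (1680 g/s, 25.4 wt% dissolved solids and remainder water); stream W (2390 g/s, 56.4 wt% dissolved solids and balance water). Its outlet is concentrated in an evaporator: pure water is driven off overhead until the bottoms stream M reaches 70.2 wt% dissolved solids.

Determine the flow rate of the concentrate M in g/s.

dissolved solids entering = 2460×0.223 + 1680×0.254 + 2390×0.564 = 2323.3 g/s.
All dissolved solids reports to M, so M = 2323.3/0.702 = 3309.5 g/s.

3309 g/s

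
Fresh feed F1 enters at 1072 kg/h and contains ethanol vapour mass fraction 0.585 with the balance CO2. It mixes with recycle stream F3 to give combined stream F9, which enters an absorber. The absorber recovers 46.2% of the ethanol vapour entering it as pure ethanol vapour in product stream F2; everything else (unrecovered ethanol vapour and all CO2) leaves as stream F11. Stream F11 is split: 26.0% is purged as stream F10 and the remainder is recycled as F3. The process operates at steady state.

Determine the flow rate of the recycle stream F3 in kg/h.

CO2 enters only via F1 and leaves only via the purge: 1072×0.415 = 0.260×(CO2 in F11), and the absorber passes all CO2, so CO2 in F9 = CO2 in F11 = 1711.1 kg/h.
ethanol vapour in F9: m_A = 1072×0.585 + (1−0.260)·(1−0.462)·m_A, so m_A = 627.12/0.6019 = 1041.9 kg/h.
F11 = (1−0.462)×1041.9 + 1711.1 = 2271.6 kg/h.
Recycle F3 = (1−0.260)×2271.6 = 1681 kg/h.

1681 kg/h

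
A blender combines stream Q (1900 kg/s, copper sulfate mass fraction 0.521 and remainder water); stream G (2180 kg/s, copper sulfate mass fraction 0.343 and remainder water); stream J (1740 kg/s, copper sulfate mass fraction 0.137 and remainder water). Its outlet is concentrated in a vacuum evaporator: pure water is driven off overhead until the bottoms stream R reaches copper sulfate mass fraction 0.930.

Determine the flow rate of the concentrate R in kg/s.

copper sulfate entering = 1900×0.521 + 2180×0.343 + 1740×0.137 = 1976 kg/s.
All copper sulfate reports to R, so R = 1976/0.930 = 2124.8 kg/s.

2125 kg/s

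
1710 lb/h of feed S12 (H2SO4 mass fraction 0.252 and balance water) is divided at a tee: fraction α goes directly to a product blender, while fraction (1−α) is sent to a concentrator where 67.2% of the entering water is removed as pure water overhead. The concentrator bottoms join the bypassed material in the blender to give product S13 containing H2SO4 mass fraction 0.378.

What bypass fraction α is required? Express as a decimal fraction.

All 1710×0.252 = 430.92 lb/h of H2SO4 reaches S13, so S13 = 430.92/0.378 = 1140 lb/h and vapour = 570 lb/h.
The evaporator receives (1−α)·1710 of feed at 0.748 water and removes 0.672 of that water:
0.672×0.748×(1−α)×1710 = 570
(1−α) = 570/859.54 = 0.6631;  α = 0.3369.

0.337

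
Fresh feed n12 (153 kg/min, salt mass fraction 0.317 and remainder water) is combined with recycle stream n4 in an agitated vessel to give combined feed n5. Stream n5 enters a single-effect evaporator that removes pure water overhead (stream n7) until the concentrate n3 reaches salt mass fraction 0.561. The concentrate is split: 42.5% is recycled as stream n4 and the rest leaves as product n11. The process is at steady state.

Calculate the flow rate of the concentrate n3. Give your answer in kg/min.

Overall salt balance (none leaves overhead): salt in fresh feed = salt in product, i.e. 153×0.317 = (1−0.425)·n3·0.561.
n3 = 48.501/(0.561×0.575) = 150.36 kg/min.

150.4 kg/min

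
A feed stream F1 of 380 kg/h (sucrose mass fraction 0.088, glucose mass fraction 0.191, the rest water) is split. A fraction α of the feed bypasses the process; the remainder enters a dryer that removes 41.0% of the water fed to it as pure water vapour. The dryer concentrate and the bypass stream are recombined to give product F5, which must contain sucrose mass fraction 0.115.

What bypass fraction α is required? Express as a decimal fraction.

All 380×0.088 = 33.44 kg/h of sucrose reaches F5, so F5 = 33.44/0.115 = 290.78 kg/h and vapour = 89.217 kg/h.
The evaporator receives (1−α)·380 of feed at 0.721 water and removes 0.410 of that water:
0.410×0.721×(1−α)×380 = 89.217
(1−α) = 89.217/112.33 = 0.7942;  α = 0.2058.

0.206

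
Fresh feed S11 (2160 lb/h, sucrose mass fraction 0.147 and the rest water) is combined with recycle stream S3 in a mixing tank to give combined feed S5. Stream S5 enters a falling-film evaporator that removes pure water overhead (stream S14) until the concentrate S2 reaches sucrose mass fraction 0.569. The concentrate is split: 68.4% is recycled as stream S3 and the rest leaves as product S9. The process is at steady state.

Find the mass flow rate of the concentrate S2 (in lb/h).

Overall sucrose balance (none leaves overhead): sucrose in fresh feed = sucrose in product, i.e. 2160×0.147 = (1−0.684)·S2·0.569.
S2 = 317.52/(0.569×0.316) = 1765.9 lb/h.

1766 lb/h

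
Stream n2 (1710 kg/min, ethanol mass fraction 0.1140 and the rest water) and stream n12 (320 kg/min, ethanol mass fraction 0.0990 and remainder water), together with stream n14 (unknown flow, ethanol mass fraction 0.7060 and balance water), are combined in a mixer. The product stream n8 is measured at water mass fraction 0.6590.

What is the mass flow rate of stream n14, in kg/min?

Let n14 be the unknown flow. Total out = 2030 + n14.
water balance: 1803.4 + 0.294·n14 = 0.659·(2030 + n14)
(0.294 − 0.659)·n14 = 0.659×2030 − 1803.4 = -465.61
n14 = -465.61 / -0.365 = 1275.6 kg/min

1276 kg/min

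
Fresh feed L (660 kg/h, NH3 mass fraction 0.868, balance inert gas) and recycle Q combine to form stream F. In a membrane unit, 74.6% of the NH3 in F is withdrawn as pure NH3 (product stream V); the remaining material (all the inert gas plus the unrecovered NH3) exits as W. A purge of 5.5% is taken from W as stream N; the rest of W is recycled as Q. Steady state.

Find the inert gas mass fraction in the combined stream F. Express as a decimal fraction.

0.678

inert gas enters only via L and leaves only via the purge: 660×0.132 = 0.055×(inert gas in W), and the membrane unit passes all inert gas, so inert gas in F = inert gas in W = 1584 kg/h.
NH3 in F: m_A = 660×0.868 + (1−0.055)·(1−0.746)·m_A, so m_A = 572.88/0.7600 = 753.82 kg/h.
F = 753.82 + 1584 = 2337.8 kg/h.
inert gas fraction in F = 1584/2337.8 = 0.678.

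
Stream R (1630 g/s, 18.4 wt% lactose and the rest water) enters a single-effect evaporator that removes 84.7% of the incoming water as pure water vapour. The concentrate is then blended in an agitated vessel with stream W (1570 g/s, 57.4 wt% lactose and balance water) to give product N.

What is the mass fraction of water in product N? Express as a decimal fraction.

0.4207

Vapour removed = 0.847×0.816×1630 = 1126.6 g/s; concentrate = 503.42 g/s.
water reaching the mixer = 203.5 (from concentrate) + 1570×0.426 = 872.32 g/s.
Product flow = 503.42 + 1570 = 2073.4 g/s; water fraction = 0.4207.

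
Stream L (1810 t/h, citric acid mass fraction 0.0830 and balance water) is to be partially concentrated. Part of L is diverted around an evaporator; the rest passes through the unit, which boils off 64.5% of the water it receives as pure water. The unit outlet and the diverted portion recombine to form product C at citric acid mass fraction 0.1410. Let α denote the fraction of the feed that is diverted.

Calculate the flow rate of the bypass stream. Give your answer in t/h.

551.2 t/h

All 1810×0.083 = 150.23 t/h of citric acid reaches C, so C = 150.23/0.141 = 1065.5 t/h and vapour = 744.54 t/h.
The evaporator receives (1−α)·1810 of feed at 0.917 water and removes 0.645 of that water:
0.645×0.917×(1−α)×1810 = 744.54
(1−α) = 744.54/1070.6 = 0.6955;  α = 0.3045.
Bypass flow = 0.3045×1810 = 551.2 t/h.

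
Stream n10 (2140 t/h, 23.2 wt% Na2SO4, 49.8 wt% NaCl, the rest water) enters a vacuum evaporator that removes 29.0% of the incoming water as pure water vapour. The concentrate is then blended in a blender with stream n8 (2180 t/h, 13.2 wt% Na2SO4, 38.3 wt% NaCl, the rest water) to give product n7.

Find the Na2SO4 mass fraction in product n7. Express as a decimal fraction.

Vapour removed = 0.290×0.270×2140 = 167.56 t/h; concentrate = 1972.4 t/h.
Na2SO4 reaching the mixer = 496.48 (from concentrate) + 2180×0.132 = 784.24 t/h.
Product flow = 1972.4 + 2180 = 4152.4 t/h; Na2SO4 fraction = 0.189.

0.189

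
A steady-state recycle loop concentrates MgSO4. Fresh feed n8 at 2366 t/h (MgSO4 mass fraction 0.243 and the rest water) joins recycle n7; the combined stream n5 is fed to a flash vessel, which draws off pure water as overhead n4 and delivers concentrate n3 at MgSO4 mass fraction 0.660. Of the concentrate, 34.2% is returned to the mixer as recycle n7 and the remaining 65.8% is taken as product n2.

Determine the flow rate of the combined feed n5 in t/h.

2819 t/h

Overall MgSO4 balance (none leaves overhead): MgSO4 in fresh feed = MgSO4 in product, i.e. 2366×0.243 = (1−0.342)·n3·0.660.
n3 = 574.94/(0.660×0.658) = 1323.9 t/h.
Recycle n7 = 0.342×1323.9 = 452.77 t/h.
Combined feed n5 = 2366 + 452.77 = 2818.8 t/h.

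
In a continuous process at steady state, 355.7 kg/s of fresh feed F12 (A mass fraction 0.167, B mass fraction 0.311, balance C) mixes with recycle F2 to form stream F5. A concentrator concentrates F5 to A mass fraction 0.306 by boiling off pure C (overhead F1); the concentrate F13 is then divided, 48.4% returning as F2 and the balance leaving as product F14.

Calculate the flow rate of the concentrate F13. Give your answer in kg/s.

376.2 kg/s

Overall A balance (none leaves overhead): A in fresh feed = A in product, i.e. 355.7×0.167 = (1−0.484)·F13·0.306.
F13 = 59.402/(0.306×0.516) = 376.21 kg/s.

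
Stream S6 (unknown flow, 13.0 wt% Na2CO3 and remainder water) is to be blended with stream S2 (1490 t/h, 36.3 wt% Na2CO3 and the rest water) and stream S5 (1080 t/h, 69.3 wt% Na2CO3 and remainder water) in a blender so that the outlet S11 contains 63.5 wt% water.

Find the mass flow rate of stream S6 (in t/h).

Let S6 be the unknown flow. Total out = 2570 + S6.
water balance: 1280.7 + 0.870·S6 = 0.635·(2570 + S6)
(0.870 − 0.635)·S6 = 0.635×2570 − 1280.7 = 351.26
S6 = 351.26 / 0.235 = 1494.7 t/h

1495 t/h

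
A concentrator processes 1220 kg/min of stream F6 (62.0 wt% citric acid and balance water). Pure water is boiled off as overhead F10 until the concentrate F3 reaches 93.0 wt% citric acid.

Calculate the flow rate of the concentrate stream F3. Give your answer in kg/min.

citric acid is conserved: 1220×0.620 = 756.4 kg/min all reports to the concentrate.
Concentrate = 756.4/(target fraction) = 813.33 kg/min.

813.3 kg/min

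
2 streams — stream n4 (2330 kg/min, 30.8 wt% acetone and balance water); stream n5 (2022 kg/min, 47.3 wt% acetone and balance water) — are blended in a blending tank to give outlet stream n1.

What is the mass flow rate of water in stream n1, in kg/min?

water out = water in = 2330×0.692 + 2022×0.527 = 2678 kg/min.

2678 kg/min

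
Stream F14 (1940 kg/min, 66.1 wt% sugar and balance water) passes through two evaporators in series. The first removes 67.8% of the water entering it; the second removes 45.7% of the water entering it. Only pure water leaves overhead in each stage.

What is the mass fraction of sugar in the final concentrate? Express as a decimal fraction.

0.918

water in feed = 1940×0.339 = 657.66 kg/min.
After stage 1: water left = (1−0.678)×657.66 = 211.77; stream total = 1494.1 kg/min.
After stage 2: water left = (1−0.457)×211.77 = 114.99; final concentrate = 1397.3 kg/min.
sugar fraction = 1282.3/1397.3 = 0.918.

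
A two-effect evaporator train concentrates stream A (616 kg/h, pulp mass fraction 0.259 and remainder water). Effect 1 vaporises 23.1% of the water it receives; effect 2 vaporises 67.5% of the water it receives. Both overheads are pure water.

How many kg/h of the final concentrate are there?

water in feed = 616×0.741 = 456.46 kg/h.
After stage 1: water left = (1−0.231)×456.46 = 351.01; stream total = 510.56 kg/h.
After stage 2: water left = (1−0.675)×351.01 = 114.08; final concentrate = 273.62 kg/h.

273.6 kg/h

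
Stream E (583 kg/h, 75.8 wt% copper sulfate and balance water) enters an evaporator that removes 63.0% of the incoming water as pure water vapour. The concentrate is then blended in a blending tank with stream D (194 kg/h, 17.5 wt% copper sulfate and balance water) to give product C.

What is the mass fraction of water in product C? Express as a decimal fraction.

0.3085

Vapour removed = 0.630×0.242×583 = 88.884 kg/h; concentrate = 494.12 kg/h.
water reaching the mixer = 52.202 (from concentrate) + 194×0.825 = 212.25 kg/h.
Product flow = 494.12 + 194 = 688.12 kg/h; water fraction = 0.3085.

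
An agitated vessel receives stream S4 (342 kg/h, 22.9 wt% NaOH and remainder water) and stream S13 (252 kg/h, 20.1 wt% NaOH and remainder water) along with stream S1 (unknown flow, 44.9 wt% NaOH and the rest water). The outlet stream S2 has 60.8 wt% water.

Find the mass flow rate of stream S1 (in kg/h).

1822 kg/h

Let S1 be the unknown flow. Total out = 594 + S1.
water balance: 465.03 + 0.551·S1 = 0.608·(594 + S1)
(0.551 − 0.608)·S1 = 0.608×594 − 465.03 = -103.88
S1 = -103.88 / -0.057 = 1822.4 kg/h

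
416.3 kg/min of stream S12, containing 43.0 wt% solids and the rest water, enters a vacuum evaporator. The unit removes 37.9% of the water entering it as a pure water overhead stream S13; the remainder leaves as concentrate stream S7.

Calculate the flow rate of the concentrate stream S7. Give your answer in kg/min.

326.4 kg/min

water entering = 416.3×0.570 = 237.29 kg/min; overhead removed = 0.379×237.29 = 89.933 kg/min.
Concentrate = 416.3 − 89.933 = 326.37 kg/min.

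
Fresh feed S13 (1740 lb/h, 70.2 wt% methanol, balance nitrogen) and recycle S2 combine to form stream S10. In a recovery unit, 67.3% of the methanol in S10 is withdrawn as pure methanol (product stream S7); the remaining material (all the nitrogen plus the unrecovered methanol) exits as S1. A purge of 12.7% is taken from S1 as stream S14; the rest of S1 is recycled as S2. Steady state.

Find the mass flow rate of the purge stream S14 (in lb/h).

589.5 lb/h

nitrogen enters only via S13 and leaves only via the purge: 1740×0.298 = 0.127×(nitrogen in S1), and the recovery unit passes all nitrogen, so nitrogen in S10 = nitrogen in S1 = 4082.8 lb/h.
methanol in S10: m_A = 1740×0.702 + (1−0.127)·(1−0.673)·m_A, so m_A = 1221.5/0.7145 = 1709.5 lb/h.
S1 = (1−0.673)×1709.5 + 4082.8 = 4641.8 lb/h.
Purge S14 = 0.127×4641.8 = 589.51 lb/h.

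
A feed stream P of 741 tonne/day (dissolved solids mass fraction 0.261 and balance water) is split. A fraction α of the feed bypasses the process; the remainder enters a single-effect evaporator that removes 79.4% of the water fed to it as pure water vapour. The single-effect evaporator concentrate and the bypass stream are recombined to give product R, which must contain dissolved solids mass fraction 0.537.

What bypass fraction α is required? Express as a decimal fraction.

0.124

All 741×0.261 = 193.4 tonne/day of dissolved solids reaches R, so R = 193.4/0.537 = 360.15 tonne/day and vapour = 380.85 tonne/day.
The evaporator receives (1−α)·741 of feed at 0.739 water and removes 0.794 of that water:
0.794×0.739×(1−α)×741 = 380.85
(1−α) = 380.85/434.79 = 0.8759;  α = 0.1241.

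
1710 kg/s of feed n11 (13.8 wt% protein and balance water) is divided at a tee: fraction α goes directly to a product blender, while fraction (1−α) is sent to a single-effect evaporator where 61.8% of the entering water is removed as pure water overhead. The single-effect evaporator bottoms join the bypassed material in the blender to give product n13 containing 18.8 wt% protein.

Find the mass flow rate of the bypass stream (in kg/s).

All 1710×0.138 = 235.98 kg/s of protein reaches n13, so n13 = 235.98/0.188 = 1255.2 kg/s and vapour = 454.79 kg/s.
The evaporator receives (1−α)·1710 of feed at 0.862 water and removes 0.618 of that water:
0.618×0.862×(1−α)×1710 = 454.79
(1−α) = 454.79/910.94 = 0.4992;  α = 0.5008.
Bypass flow = 0.5008×1710 = 856.29 kg/s.

856.3 kg/s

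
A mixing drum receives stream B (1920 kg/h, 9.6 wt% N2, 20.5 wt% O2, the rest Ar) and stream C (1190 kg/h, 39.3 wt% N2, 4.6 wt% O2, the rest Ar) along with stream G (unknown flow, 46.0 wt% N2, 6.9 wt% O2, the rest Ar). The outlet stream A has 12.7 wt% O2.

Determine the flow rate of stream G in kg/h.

Let G be the unknown flow. Total out = 3110 + G.
O2 balance: 448.34 + 0.069·G = 0.127·(3110 + G)
(0.069 − 0.127)·G = 0.127×3110 − 448.34 = -53.37
G = -53.37 / -0.058 = 920.17 kg/h

920.2 kg/h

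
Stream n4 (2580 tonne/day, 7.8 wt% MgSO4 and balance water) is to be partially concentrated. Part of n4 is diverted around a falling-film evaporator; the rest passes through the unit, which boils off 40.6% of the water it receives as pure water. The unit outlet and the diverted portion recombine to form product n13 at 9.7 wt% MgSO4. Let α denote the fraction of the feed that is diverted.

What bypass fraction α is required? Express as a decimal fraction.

0.477

All 2580×0.078 = 201.24 tonne/day of MgSO4 reaches n13, so n13 = 201.24/0.097 = 2074.6 tonne/day and vapour = 505.36 tonne/day.
The evaporator receives (1−α)·2580 of feed at 0.922 water and removes 0.406 of that water:
0.406×0.922×(1−α)×2580 = 505.36
(1−α) = 505.36/965.78 = 0.5233;  α = 0.4767.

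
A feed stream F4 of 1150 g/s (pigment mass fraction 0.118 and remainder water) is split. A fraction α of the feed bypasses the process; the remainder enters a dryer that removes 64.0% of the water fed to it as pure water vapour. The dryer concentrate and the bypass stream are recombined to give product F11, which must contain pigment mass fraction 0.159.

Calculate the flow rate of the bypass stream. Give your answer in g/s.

All 1150×0.118 = 135.7 g/s of pigment reaches F11, so F11 = 135.7/0.159 = 853.46 g/s and vapour = 296.54 g/s.
The evaporator receives (1−α)·1150 of feed at 0.882 water and removes 0.640 of that water:
0.640×0.882×(1−α)×1150 = 296.54
(1−α) = 296.54/649.15 = 0.4568;  α = 0.5432.
Bypass flow = 0.5432×1150 = 624.67 g/s.

624.7 g/s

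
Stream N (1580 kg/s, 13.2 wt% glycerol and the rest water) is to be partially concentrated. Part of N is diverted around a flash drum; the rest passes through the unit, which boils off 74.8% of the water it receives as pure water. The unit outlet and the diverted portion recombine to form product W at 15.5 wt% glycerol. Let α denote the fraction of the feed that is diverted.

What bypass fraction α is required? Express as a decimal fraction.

0.771

All 1580×0.132 = 208.56 kg/s of glycerol reaches W, so W = 208.56/0.155 = 1345.5 kg/s and vapour = 234.45 kg/s.
The evaporator receives (1−α)·1580 of feed at 0.868 water and removes 0.748 of that water:
0.748×0.868×(1−α)×1580 = 234.45
(1−α) = 234.45/1025.8 = 0.2285;  α = 0.7715.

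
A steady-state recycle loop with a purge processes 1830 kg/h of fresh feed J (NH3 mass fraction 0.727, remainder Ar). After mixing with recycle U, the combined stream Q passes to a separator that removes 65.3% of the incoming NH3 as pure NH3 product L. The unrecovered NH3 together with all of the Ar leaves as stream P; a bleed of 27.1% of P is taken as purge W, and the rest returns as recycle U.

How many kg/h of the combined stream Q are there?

Ar enters only via J and leaves only via the purge: 1830×0.273 = 0.271×(Ar in P), and the separator passes all Ar, so Ar in Q = Ar in P = 1843.5 kg/h.
NH3 in Q: m_A = 1830×0.727 + (1−0.271)·(1−0.653)·m_A, so m_A = 1330.4/0.7470 = 1780.9 kg/h.
Q = 1780.9 + 1843.5 = 3624.4 kg/h.

3624 kg/h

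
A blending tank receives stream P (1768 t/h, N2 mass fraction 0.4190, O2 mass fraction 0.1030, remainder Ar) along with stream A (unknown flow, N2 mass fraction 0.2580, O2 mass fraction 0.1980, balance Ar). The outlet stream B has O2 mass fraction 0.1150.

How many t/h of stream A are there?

Let A be the unknown flow. Total out = 1768 + A.
O2 balance: 182.1 + 0.198·A = 0.115·(1768 + A)
(0.198 − 0.115)·A = 0.115×1768 − 182.1 = 21.216
A = 21.216 / 0.083 = 255.61 t/h

255.6 t/h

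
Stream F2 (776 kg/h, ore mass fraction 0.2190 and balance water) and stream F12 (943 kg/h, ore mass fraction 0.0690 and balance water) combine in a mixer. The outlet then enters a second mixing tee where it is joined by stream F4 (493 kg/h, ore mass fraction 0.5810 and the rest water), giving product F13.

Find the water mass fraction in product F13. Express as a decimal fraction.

Overall, product flow = 2212 kg/h.
water in = 776×0.781 + 943×0.931 + 493×0.419 = 1690.6 kg/h.
water fraction in F13 = 0.7643.

0.7643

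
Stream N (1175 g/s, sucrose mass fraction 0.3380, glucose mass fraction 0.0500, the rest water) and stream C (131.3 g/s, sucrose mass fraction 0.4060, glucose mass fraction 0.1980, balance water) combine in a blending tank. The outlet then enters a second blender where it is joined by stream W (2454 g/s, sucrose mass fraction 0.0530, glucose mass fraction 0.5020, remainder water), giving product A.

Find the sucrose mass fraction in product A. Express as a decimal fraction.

0.1544

Overall, product flow = 3760.3 g/s.
sucrose in = 1175×0.338 + 131.3×0.406 + 2454×0.053 = 580.52 g/s.
sucrose fraction in A = 0.1544.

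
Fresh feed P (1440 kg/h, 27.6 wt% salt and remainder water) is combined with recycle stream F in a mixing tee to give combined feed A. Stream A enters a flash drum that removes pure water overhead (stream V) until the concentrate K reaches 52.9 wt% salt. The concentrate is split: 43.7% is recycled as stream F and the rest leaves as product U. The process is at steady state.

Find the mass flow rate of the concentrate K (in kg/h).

1334 kg/h

Overall salt balance (none leaves overhead): salt in fresh feed = salt in product, i.e. 1440×0.276 = (1−0.437)·K·0.529.
K = 397.44/(0.529×0.563) = 1334.5 kg/h.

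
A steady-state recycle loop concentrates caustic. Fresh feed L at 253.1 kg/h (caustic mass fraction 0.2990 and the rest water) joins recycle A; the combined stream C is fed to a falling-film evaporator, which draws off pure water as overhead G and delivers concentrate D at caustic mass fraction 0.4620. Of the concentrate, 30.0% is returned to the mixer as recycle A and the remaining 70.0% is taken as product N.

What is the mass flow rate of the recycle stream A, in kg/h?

Overall caustic balance (none leaves overhead): caustic in fresh feed = caustic in product, i.e. 253.1×0.299 = (1−0.300)·D·0.462.
D = 75.677/(0.462×0.700) = 234 kg/h.
Recycle A = 0.300×234 = 70.201 kg/h.

70.2 kg/h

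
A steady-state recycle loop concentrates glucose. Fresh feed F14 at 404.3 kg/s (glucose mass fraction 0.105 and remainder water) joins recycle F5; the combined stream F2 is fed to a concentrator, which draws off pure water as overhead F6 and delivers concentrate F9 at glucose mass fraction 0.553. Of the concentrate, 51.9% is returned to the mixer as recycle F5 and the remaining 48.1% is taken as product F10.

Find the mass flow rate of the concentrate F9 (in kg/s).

159.6 kg/s

Overall glucose balance (none leaves overhead): glucose in fresh feed = glucose in product, i.e. 404.3×0.105 = (1−0.519)·F9·0.553.
F9 = 42.452/(0.553×0.481) = 159.6 kg/s.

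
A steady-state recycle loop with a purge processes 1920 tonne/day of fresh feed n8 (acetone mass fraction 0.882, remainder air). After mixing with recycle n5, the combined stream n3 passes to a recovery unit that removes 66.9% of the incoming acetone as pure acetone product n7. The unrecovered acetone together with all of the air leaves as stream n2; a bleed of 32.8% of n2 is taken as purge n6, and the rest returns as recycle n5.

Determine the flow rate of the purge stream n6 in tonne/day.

463 tonne/day

air enters only via n8 and leaves only via the purge: 1920×0.118 = 0.328×(air in n2), and the recovery unit passes all air, so air in n3 = air in n2 = 690.73 tonne/day.
acetone in n3: m_A = 1920×0.882 + (1−0.328)·(1−0.669)·m_A, so m_A = 1693.4/0.7776 = 2177.9 tonne/day.
n2 = (1−0.669)×2177.9 + 690.73 = 1411.6 tonne/day.
Purge n6 = 0.328×1411.6 = 463.01 tonne/day.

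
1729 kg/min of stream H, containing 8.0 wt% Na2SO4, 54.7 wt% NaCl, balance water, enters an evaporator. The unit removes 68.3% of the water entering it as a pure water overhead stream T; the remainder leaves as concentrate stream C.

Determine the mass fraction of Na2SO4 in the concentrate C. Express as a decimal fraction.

0.107

Na2SO4 is not removed: 1729×0.080 = 138.32 kg/min of Na2SO4 enters C.
water entering = 1729×0.373 = 644.92 kg/min; overhead removed = 0.683×644.92 = 440.48 kg/min.
Concentrate = 1729 − 440.48 = 1288.5 kg/min.
Mass fraction = 138.32/1288.5 = 0.107.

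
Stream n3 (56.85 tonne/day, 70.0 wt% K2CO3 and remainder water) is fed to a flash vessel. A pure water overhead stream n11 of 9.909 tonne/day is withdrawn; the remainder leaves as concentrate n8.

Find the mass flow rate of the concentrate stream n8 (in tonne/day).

Concentrate = 56.85 − 9.909 = 46.941 tonne/day.

46.94 tonne/day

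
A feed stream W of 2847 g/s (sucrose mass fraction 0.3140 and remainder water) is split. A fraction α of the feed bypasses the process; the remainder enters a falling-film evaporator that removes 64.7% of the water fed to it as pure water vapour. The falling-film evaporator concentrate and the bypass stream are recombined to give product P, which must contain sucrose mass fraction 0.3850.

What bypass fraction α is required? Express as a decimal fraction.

All 2847×0.314 = 893.96 g/s of sucrose reaches P, so P = 893.96/0.385 = 2322 g/s and vapour = 525.03 g/s.
The evaporator receives (1−α)·2847 of feed at 0.686 water and removes 0.647 of that water:
0.647×0.686×(1−α)×2847 = 525.03
(1−α) = 525.03/1263.6 = 0.4155;  α = 0.5845.

0.585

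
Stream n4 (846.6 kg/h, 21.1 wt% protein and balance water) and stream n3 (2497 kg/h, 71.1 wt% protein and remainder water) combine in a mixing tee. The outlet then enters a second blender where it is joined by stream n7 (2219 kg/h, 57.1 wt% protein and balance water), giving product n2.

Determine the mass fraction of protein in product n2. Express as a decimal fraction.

Overall, product flow = 5562.6 kg/h.
protein in = 846.6×0.211 + 2497×0.711 + 2219×0.571 = 3221 kg/h.
protein fraction in n2 = 0.579.

0.579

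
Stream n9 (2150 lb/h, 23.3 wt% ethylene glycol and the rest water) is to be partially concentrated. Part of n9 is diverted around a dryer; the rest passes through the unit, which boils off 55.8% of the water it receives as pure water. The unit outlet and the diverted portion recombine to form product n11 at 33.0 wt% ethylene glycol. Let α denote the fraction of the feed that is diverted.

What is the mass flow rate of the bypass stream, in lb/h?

All 2150×0.233 = 500.95 lb/h of ethylene glycol reaches n11, so n11 = 500.95/0.330 = 1518 lb/h and vapour = 631.97 lb/h.
The evaporator receives (1−α)·2150 of feed at 0.767 water and removes 0.558 of that water:
0.558×0.767×(1−α)×2150 = 631.97
(1−α) = 631.97/920.17 = 0.6868;  α = 0.3132.
Bypass flow = 0.3132×2150 = 673.39 lb/h.

673.4 lb/h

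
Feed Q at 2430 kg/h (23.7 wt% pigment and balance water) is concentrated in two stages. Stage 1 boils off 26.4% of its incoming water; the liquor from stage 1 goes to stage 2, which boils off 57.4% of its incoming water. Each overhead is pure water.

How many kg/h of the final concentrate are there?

water in feed = 2430×0.763 = 1854.1 kg/h.
After stage 1: water left = (1−0.264)×1854.1 = 1364.6; stream total = 1940.5 kg/h.
After stage 2: water left = (1−0.574)×1364.6 = 581.32; final concentrate = 1157.2 kg/h.

1157 kg/h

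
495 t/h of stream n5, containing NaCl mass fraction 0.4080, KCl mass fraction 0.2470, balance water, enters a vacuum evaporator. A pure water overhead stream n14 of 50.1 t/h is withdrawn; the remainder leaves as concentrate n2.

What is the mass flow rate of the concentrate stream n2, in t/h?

Concentrate = 495 − 50.1 = 444.9 t/h.

444.9 t/h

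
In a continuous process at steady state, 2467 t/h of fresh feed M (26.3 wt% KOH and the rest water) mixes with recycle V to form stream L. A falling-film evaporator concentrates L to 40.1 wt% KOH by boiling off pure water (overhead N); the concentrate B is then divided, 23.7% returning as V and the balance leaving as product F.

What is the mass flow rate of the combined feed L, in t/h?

Overall KOH balance (none leaves overhead): KOH in fresh feed = KOH in product, i.e. 2467×0.263 = (1−0.237)·B·0.401.
B = 648.82/(0.401×0.763) = 2120.6 t/h.
Recycle V = 0.237×2120.6 = 502.58 t/h.
Combined feed L = 2467 + 502.58 = 2969.6 t/h.

2970 t/h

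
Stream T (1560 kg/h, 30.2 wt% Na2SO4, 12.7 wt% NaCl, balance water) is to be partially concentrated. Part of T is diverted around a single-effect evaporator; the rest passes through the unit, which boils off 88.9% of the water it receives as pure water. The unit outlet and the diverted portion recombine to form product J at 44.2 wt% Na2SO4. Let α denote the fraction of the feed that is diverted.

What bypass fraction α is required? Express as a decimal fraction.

All 1560×0.302 = 471.12 kg/h of Na2SO4 reaches J, so J = 471.12/0.442 = 1065.9 kg/h and vapour = 494.12 kg/h.
The evaporator receives (1−α)·1560 of feed at 0.571 water and removes 0.889 of that water:
0.889×0.571×(1−α)×1560 = 494.12
(1−α) = 494.12/791.89 = 0.6240;  α = 0.3760.

0.376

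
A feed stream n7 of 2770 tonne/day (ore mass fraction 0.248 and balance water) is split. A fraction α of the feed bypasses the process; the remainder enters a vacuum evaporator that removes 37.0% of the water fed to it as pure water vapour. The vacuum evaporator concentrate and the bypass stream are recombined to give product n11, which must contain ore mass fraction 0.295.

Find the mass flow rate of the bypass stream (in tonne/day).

1184 tonne/day

All 2770×0.248 = 686.96 tonne/day of ore reaches n11, so n11 = 686.96/0.295 = 2328.7 tonne/day and vapour = 441.32 tonne/day.
The evaporator receives (1−α)·2770 of feed at 0.752 water and removes 0.370 of that water:
0.370×0.752×(1−α)×2770 = 441.32
(1−α) = 441.32/770.72 = 0.5726;  α = 0.4274.
Bypass flow = 0.4274×2770 = 1183.9 tonne/day.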